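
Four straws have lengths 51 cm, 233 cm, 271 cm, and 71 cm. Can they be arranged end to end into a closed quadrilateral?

Yes

A quadrilateral exists iff every side is shorter than the sum of the others — equivalently, the longest side is less than the sum of the rest.
Longest side 271 < 355 (sum of the remaining 3), so yes.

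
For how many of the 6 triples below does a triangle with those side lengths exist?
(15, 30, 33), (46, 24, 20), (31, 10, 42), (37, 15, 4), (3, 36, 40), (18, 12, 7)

(15,30,33): 15+30 > 33 → valid
(20,24,46): 20+24 ≤ 46 → not valid
(10,31,42): 10+31 ≤ 42 → not valid
(4,15,37): 4+15 ≤ 37 → not valid
(3,36,40): 3+36 ≤ 40 → not valid
(7,12,18): 7+12 > 18 → valid
2 of the 6 triples form a triangle.

2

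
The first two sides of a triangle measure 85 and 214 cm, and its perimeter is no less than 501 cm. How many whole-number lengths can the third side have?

97

Triangle inequality: 129 < x < 299. Perimeter ≥ 501 gives x ≥ 501 − 85 − 214 = 202.
So 202 ≤ x < 299; integers 202 through 298: 97 values.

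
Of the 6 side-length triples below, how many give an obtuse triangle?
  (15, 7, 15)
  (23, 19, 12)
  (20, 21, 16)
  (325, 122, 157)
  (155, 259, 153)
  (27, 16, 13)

3

(15,7,15): 7²+15² = 274 > 225 = 15² → acute
(23,19,12): 12²+19² = 505 < 529 = 23² → obtuse
(20,21,16): 16²+20² = 656 > 441 = 21² → acute
(325,122,157): 122+157 ≤ 325, not a triangle
(155,259,153): 153²+155² = 47434 < 67081 = 259² → obtuse
(27,16,13): 13²+16² = 425 < 729 = 27² → obtuse
3 of the 6 are obtuse.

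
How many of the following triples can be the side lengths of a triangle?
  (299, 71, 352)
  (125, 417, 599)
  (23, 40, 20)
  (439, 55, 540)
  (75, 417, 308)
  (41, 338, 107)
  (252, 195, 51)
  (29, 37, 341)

2

(71,299,352): 71+299 > 352 → valid
(125,417,599): 125+417 ≤ 599 → not valid
(20,23,40): 20+23 > 40 → valid
(55,439,540): 55+439 ≤ 540 → not valid
(75,308,417): 75+308 ≤ 417 → not valid
(41,107,338): 41+107 ≤ 338 → not valid
(51,195,252): 51+195 ≤ 252 → not valid
(29,37,341): 29+37 ≤ 341 → not valid
2 of the 8 triples form a triangle.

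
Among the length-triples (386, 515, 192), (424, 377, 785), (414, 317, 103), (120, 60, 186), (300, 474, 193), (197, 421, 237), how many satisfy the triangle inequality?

(192,386,515): 192+386 > 515 → valid
(377,424,785): 377+424 > 785 → valid
(103,317,414): 103+317 > 414 → valid
(60,120,186): 60+120 ≤ 186 → not valid
(193,300,474): 193+300 > 474 → valid
(197,237,421): 197+237 > 421 → valid
5 of the 6 triples form a triangle.

5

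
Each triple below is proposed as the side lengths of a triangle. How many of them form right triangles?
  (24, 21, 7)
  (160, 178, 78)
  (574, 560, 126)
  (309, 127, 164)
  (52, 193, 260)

2

(24,21,7): 7²+21² = 490 < 576 = 24² → obtuse
(160,178,78): 78²+160² = 31684 = 178² → right
(574,560,126): 126²+560² = 329476 = 574² → right
(309,127,164): 127+164 ≤ 309, not a triangle
(52,193,260): 52+193 ≤ 260, not a triangle
2 of the 5 are right.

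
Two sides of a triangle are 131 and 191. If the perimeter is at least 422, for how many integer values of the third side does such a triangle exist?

Triangle inequality: 60 < x < 322. Perimeter ≥ 422 gives x ≥ 422 − 131 − 191 = 100.
So 100 ≤ x < 322; integers 100 through 321: 222 values.

222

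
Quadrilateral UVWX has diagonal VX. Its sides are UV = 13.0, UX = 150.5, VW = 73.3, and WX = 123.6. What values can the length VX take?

137.5 < VX < 163.5

From triangle UVX: |13.0 − 150.5| < VX < 13.0 + 150.5, i.e. 137.5 < VX < 163.5.
From triangle WVX: 50.3 < VX < 196.9.
Both must hold, so VX lies in the intersection.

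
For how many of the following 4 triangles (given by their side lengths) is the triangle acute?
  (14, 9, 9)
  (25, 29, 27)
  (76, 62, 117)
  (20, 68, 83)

(14,9,9): 9²+9² = 162 < 196 = 14² → obtuse
(25,29,27): 25²+27² = 1354 > 841 = 29² → acute
(76,62,117): 62²+76² = 9620 < 13689 = 117² → obtuse
(20,68,83): 20²+68² = 5024 < 6889 = 83² → obtuse
1 of the 4 is acute.

1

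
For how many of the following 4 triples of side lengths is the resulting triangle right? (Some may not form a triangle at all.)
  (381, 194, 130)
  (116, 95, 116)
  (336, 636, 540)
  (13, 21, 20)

(381,194,130): 130+194 ≤ 381, not a triangle
(116,95,116): 95²+116² = 22481 > 13456 = 116² → acute
(336,636,540): 336²+540² = 404496 = 636² → right
(13,21,20): 13²+20² = 569 > 441 = 21² → acute
1 of the 4 is right.

1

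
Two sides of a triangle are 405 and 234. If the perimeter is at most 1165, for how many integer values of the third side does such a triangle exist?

Triangle inequality: 171 < x < 639. Perimeter ≤ 1165 gives x ≤ 1165 − 405 − 234 = 526.
So 171 < x ≤ 526; integers 172 through 526: 355 values.

355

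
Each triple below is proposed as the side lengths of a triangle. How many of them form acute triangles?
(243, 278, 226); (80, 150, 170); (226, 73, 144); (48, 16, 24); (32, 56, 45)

(243,278,226): 226²+243² = 110125 > 77284 = 278² → acute
(80,150,170): 80²+150² = 28900 = 170² → right
(226,73,144): 73+144 ≤ 226, not a triangle
(48,16,24): 16+24 ≤ 48, not a triangle
(32,56,45): 32²+45² = 3049 < 3136 = 56² → obtuse
1 of the 5 is acute.

1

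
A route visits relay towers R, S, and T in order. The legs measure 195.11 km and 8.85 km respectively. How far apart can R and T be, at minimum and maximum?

186.26 ≤ RT ≤ 203.96 km

By the triangle inequality, |195.11 − 8.85| ≤ RT ≤ 195.11 + 8.85.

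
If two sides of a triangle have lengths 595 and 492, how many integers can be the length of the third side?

The third side lies in the open interval (103, 1087).
Integers from 104 to 1086 inclusive: 1086 − 104 + 1 = 983.

983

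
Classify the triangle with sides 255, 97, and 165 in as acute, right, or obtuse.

obtuse

Compare the square of the longest side to the sum of squares of the other two: 97² + 165² = 36634 < 65025 = 255².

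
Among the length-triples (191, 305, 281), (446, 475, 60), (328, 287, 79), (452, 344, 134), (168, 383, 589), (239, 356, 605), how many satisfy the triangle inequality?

4

(191,281,305): 191+281 > 305 → valid
(60,446,475): 60+446 > 475 → valid
(79,287,328): 79+287 > 328 → valid
(134,344,452): 134+344 > 452 → valid
(168,383,589): 168+383 ≤ 589 → not valid
(239,356,605): 239+356 ≤ 605 → not valid
4 of the 6 triples form a triangle.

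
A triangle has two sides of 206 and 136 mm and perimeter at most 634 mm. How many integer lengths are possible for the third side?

Triangle inequality: 70 < x < 342. Perimeter ≤ 634 gives x ≤ 634 − 206 − 136 = 292.
So 70 < x ≤ 292; integers 71 through 292: 222 values.

222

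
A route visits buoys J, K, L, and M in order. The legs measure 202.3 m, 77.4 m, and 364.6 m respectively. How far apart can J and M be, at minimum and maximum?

84.9 ≤ JM ≤ 644.3 m

The maximum is all hops collinear in one direction: 202.3 + 77.4 + 364.6 = 644.3.
The longest hop is 364.6; the others sum to 279.7. Folding the others back against it leaves at least 364.6 − 279.7 = 84.9.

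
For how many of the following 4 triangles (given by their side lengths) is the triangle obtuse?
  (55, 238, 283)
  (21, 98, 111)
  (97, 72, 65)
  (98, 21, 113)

3

(55,238,283): 55²+238² = 59669 < 80089 = 283² → obtuse
(21,98,111): 21²+98² = 10045 < 12321 = 111² → obtuse
(97,72,65): 65²+72² = 9409 = 97² → right
(98,21,113): 21²+98² = 10045 < 12769 = 113² → obtuse
3 of the 4 are obtuse.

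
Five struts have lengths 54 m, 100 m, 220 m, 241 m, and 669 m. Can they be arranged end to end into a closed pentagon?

No

For a pentagon, each side must be shorter than the sum of the others.
Here the longest side is 669, but the remaining 4 sides sum to only 615.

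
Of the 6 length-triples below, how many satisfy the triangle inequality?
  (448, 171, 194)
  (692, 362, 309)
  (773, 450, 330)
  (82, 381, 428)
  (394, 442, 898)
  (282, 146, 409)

3

(171,194,448): 171+194 ≤ 448 → not valid
(309,362,692): 309+362 ≤ 692 → not valid
(330,450,773): 330+450 > 773 → valid
(82,381,428): 82+381 > 428 → valid
(394,442,898): 394+442 ≤ 898 → not valid
(146,282,409): 146+282 > 409 → valid
3 of the 6 triples form a triangle.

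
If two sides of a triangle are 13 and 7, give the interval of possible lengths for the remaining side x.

By the triangle inequality, x must be less than 13 + 7 = 20 and greater than |13 − 7| = 6.

6 < x < 20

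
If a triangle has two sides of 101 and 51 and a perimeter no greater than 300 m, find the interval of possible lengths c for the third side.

Triangle inequality alone gives 50 < c < 152.
The perimeter condition gives c ≤ 300 − 101 − 51 = 148.
Intersecting the two: 50 < c ≤ 148.

50 < c ≤ 148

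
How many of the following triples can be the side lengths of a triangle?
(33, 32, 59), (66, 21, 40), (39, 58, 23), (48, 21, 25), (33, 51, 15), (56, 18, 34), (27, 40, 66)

(32,33,59): 32+33 > 59 → valid
(21,40,66): 21+40 ≤ 66 → not valid
(23,39,58): 23+39 > 58 → valid
(21,25,48): 21+25 ≤ 48 → not valid
(15,33,51): 15+33 ≤ 51 → not valid
(18,34,56): 18+34 ≤ 56 → not valid
(27,40,66): 27+40 > 66 → valid
3 of the 7 triples form a triangle.

3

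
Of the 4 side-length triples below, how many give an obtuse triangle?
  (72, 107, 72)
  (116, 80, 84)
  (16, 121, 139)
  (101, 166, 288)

1

(72,107,72): 72²+72² = 10368 < 11449 = 107² → obtuse
(116,80,84): 80²+84² = 13456 = 116² → right
(16,121,139): 16+121 ≤ 139, not a triangle
(101,166,288): 101+166 ≤ 288, not a triangle
1 of the 4 is obtuse.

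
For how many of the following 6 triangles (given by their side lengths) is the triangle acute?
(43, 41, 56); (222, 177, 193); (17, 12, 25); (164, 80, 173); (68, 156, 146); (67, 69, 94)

5

(43,41,56): 41²+43² = 3530 > 3136 = 56² → acute
(222,177,193): 177²+193² = 68578 > 49284 = 222² → acute
(17,12,25): 12²+17² = 433 < 625 = 25² → obtuse
(164,80,173): 80²+164² = 33296 > 29929 = 173² → acute
(68,156,146): 68²+146² = 25940 > 24336 = 156² → acute
(67,69,94): 67²+69² = 9250 > 8836 = 94² → acute
5 of the 6 are acute.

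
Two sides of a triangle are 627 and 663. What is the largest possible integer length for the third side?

1289

The third side must be strictly less than 627 + 663 = 1290.
The largest integer below 1290 is 1289.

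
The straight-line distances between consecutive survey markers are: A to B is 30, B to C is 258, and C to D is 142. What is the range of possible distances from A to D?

86 ≤ AD ≤ 430

The maximum is all hops collinear in one direction: 30 + 258 + 142 = 430.
The longest hop is 258; the others sum to 172. Folding the others back against it leaves at least 258 − 172 = 86.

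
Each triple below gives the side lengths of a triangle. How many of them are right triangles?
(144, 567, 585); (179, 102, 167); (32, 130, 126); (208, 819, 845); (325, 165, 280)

4

(144,567,585): 144²+567² = 342225 = 585² → right
(179,102,167): 102²+167² = 38293 > 32041 = 179² → acute
(32,130,126): 32²+126² = 16900 = 130² → right
(208,819,845): 208²+819² = 714025 = 845² → right
(325,165,280): 165²+280² = 105625 = 325² → right
4 of the 5 are right.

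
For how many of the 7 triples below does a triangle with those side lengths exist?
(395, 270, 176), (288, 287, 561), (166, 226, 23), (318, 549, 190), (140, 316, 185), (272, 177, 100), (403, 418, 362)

5

(176,270,395): 176+270 > 395 → valid
(287,288,561): 287+288 > 561 → valid
(23,166,226): 23+166 ≤ 226 → not valid
(190,318,549): 190+318 ≤ 549 → not valid
(140,185,316): 140+185 > 316 → valid
(100,177,272): 100+177 > 272 → valid
(362,403,418): 362+403 > 418 → valid
5 of the 7 triples form a triangle.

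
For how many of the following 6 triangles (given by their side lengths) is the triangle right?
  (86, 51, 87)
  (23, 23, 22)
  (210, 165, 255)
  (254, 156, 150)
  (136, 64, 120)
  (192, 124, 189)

1

(86,51,87): 51²+86² = 9997 > 7569 = 87² → acute
(23,23,22): 22²+23² = 1013 > 529 = 23² → acute
(210,165,255): 165²+210² = 71325 > 65025 = 255² → acute
(254,156,150): 150²+156² = 46836 < 64516 = 254² → obtuse
(136,64,120): 64²+120² = 18496 = 136² → right
(192,124,189): 124²+189² = 51097 > 36864 = 192² → acute
1 of the 6 is right.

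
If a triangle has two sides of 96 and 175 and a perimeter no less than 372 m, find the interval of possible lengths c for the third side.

101 ≤ c < 271

Triangle inequality alone gives 79 < c < 271.
The perimeter condition gives c ≥ 372 − 96 − 175 = 101.
Intersecting the two: 101 ≤ c < 271.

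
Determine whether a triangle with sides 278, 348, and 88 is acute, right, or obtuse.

obtuse

Compare the square of the longest side to the sum of squares of the other two: 88² + 278² = 85028 < 121104 = 348².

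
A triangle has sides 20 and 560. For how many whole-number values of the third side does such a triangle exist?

39

The third side lies in the open interval (540, 580).
Integers from 541 to 579 inclusive: 579 − 541 + 1 = 39.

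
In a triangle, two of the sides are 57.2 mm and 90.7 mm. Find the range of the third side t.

33.5 < t < 147.9 (mm)

By the triangle inequality, t must be less than 57.2 + 90.7 = 147.9 and greater than |57.2 − 90.7| = 33.5.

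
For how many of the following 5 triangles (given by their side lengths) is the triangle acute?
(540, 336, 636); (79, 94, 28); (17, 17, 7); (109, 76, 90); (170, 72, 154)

2

(540,336,636): 336²+540² = 404496 = 636² → right
(79,94,28): 28²+79² = 7025 < 8836 = 94² → obtuse
(17,17,7): 7²+17² = 338 > 289 = 17² → acute
(109,76,90): 76²+90² = 13876 > 11881 = 109² → acute
(170,72,154): 72²+154² = 28900 = 170² → right
2 of the 5 are acute.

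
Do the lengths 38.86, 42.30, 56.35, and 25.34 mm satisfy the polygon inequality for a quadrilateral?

A quadrilateral exists iff every side is shorter than the sum of the others — equivalently, the longest side is less than the sum of the rest.
Longest side 56.35 < 106.50 (sum of the remaining 3), so yes.

Yes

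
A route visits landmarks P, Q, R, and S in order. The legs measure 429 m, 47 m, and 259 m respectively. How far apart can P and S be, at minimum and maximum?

123 ≤ PS ≤ 735 m

The maximum is all hops collinear in one direction: 429 + 47 + 259 = 735.
The longest hop is 429; the others sum to 306. Folding the others back against it leaves at least 429 − 306 = 123.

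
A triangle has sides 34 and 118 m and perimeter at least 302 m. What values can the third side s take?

Triangle inequality alone gives 84 < s < 152.
The perimeter condition gives s ≥ 302 − 34 − 118 = 150.
Intersecting the two: 150 ≤ s < 152.

150 ≤ s < 152 m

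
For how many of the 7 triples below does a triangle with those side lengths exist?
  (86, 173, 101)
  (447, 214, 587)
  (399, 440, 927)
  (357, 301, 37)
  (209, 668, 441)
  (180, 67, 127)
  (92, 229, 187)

(86,101,173): 86+101 > 173 → valid
(214,447,587): 214+447 > 587 → valid
(399,440,927): 399+440 ≤ 927 → not valid
(37,301,357): 37+301 ≤ 357 → not valid
(209,441,668): 209+441 ≤ 668 → not valid
(67,127,180): 67+127 > 180 → valid
(92,187,229): 92+187 > 229 → valid
4 of the 7 triples form a triangle.

4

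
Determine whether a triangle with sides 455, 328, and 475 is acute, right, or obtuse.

acute

Compare the square of the longest side to the sum of squares of the other two: 328² + 455² = 314609 > 225625 = 475².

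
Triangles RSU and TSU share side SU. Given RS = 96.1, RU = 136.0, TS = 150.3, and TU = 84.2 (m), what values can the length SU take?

66.1 < SU < 232.1

From triangle RSU: |96.1 − 136.0| < SU < 96.1 + 136.0, i.e. 39.9 < SU < 232.1.
From triangle TSU: 66.1 < SU < 234.5.
Both must hold, so SU lies in the intersection.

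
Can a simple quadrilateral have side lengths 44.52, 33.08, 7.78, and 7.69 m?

A quadrilateral exists iff every side is shorter than the sum of the others — equivalently, the longest side is less than the sum of the rest.
Longest side 44.52 < 48.55 (sum of the remaining 3), so yes.

Yes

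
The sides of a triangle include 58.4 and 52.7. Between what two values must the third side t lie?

5.7 < t < 111.1

By the triangle inequality, t must be less than 58.4 + 52.7 = 111.1 and greater than |58.4 − 52.7| = 5.7.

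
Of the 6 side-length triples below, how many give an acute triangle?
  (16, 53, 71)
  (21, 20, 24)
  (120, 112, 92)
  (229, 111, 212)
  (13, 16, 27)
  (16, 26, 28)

(16,53,71): 16+53 ≤ 71, not a triangle
(21,20,24): 20²+21² = 841 > 576 = 24² → acute
(120,112,92): 92²+112² = 21008 > 14400 = 120² → acute
(229,111,212): 111²+212² = 57265 > 52441 = 229² → acute
(13,16,27): 13²+16² = 425 < 729 = 27² → obtuse
(16,26,28): 16²+26² = 932 > 784 = 28² → acute
4 of the 6 are acute.

4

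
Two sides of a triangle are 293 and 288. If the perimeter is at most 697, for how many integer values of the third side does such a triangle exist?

Triangle inequality: 5 < x < 581. Perimeter ≤ 697 gives x ≤ 697 − 293 − 288 = 116.
So 5 < x ≤ 116; integers 6 through 116: 111 values.

111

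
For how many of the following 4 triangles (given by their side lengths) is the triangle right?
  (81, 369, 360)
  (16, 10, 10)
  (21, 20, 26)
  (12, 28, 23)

1

(81,369,360): 81²+360² = 136161 = 369² → right
(16,10,10): 10²+10² = 200 < 256 = 16² → obtuse
(21,20,26): 20²+21² = 841 > 676 = 26² → acute
(12,28,23): 12²+23² = 673 < 784 = 28² → obtuse
1 of the 4 is right.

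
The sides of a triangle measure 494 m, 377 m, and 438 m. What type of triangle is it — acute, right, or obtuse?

acute

Compare the square of the longest side to the sum of squares of the other two: 377² + 438² = 333973 > 244036 = 494².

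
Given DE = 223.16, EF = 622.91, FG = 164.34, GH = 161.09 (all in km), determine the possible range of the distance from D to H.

The maximum is all hops collinear in one direction: 223.16 + 622.91 + 164.34 + 161.09 = 1171.50.
The longest hop is 622.91; the others sum to 548.59. Folding the others back against it leaves at least 622.91 − 548.59 = 74.32.

74.32 ≤ DH ≤ 1171.50 km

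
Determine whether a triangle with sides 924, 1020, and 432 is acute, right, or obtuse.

right

Compare the square of the longest side to the sum of squares of the other two: 432² + 924² = 1040400 = 1020².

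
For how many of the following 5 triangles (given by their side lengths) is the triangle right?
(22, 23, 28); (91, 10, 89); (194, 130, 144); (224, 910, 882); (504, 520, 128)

3

(22,23,28): 22²+23² = 1013 > 784 = 28² → acute
(91,10,89): 10²+89² = 8021 < 8281 = 91² → obtuse
(194,130,144): 130²+144² = 37636 = 194² → right
(224,910,882): 224²+882² = 828100 = 910² → right
(504,520,128): 128²+504² = 270400 = 520² → right
3 of the 5 are right.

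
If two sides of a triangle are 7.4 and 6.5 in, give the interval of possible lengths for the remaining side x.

By the triangle inequality, x must be less than 7.4 + 6.5 = 13.9 and greater than |7.4 − 6.5| = 0.9.

0.9 < x < 13.9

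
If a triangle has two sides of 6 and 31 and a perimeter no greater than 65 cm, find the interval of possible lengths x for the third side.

Triangle inequality alone gives 25 < x < 37.
The perimeter condition gives x ≤ 65 − 6 − 31 = 28.
Intersecting the two: 25 < x ≤ 28.

25 < x ≤ 28 cm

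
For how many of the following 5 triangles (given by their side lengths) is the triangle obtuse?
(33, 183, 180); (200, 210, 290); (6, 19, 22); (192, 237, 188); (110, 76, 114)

(33,183,180): 33²+180² = 33489 = 183² → right
(200,210,290): 200²+210² = 84100 = 290² → right
(6,19,22): 6²+19² = 397 < 484 = 22² → obtuse
(192,237,188): 188²+192² = 72208 > 56169 = 237² → acute
(110,76,114): 76²+110² = 17876 > 12996 = 114² → acute
1 of the 5 is obtuse.

1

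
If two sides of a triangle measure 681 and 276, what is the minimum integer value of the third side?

The third side must be strictly greater than |681 − 276| = 405.
The smallest integer above 405 is 406.

406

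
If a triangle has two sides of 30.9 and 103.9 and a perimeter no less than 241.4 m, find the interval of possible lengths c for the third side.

Triangle inequality alone gives 73.0 < c < 134.8.
The perimeter condition gives c ≥ 241.4 − 30.9 − 103.9 = 106.6.
Intersecting the two: 106.6 ≤ c < 134.8.

106.6 ≤ c < 134.8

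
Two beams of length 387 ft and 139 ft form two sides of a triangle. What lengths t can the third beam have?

248 < t < 526 (ft)

By the triangle inequality, t must be less than 387 + 139 = 526 and greater than |387 − 139| = 248.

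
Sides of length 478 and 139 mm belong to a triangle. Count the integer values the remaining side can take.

The third side lies in the open interval (339, 617).
Integers from 340 to 616 inclusive: 616 − 340 + 1 = 277.

277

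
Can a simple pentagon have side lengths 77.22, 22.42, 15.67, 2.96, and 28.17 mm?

For a pentagon, each side must be shorter than the sum of the others.
Here the longest side is 77.22, but the remaining 4 sides sum to only 69.22.

No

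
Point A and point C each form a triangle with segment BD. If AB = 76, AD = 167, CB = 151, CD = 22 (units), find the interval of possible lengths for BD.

From triangle ABD: |76 − 167| < BD < 76 + 167, i.e. 91 < BD < 243.
From triangle CBD: 129 < BD < 173.
Both must hold, so BD lies in the intersection.

129 < BD < 173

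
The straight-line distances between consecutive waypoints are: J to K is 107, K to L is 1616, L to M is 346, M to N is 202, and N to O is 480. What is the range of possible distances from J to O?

The maximum is all hops collinear in one direction: 107 + 1616 + 346 + 202 + 480 = 2751.
The longest hop is 1616; the others sum to 1135. Folding the others back against it leaves at least 1616 − 1135 = 481.

481 ≤ JO ≤ 2751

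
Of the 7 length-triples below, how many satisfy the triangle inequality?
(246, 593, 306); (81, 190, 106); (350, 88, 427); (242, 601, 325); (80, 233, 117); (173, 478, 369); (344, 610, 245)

2

(246,306,593): 246+306 ≤ 593 → not valid
(81,106,190): 81+106 ≤ 190 → not valid
(88,350,427): 88+350 > 427 → valid
(242,325,601): 242+325 ≤ 601 → not valid
(80,117,233): 80+117 ≤ 233 → not valid
(173,369,478): 173+369 > 478 → valid
(245,344,610): 245+344 ≤ 610 → not valid
2 of the 7 triples form a triangle.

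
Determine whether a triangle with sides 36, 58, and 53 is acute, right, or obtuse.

acute

Compare the square of the longest side to the sum of squares of the other two: 36² + 53² = 4105 > 3364 = 58².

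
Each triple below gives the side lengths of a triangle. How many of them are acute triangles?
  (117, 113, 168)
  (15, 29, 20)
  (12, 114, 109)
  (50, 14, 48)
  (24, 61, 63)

(117,113,168): 113²+117² = 26458 < 28224 = 168² → obtuse
(15,29,20): 15²+20² = 625 < 841 = 29² → obtuse
(12,114,109): 12²+109² = 12025 < 12996 = 114² → obtuse
(50,14,48): 14²+48² = 2500 = 50² → right
(24,61,63): 24²+61² = 4297 > 3969 = 63² → acute
1 of the 5 is acute.

1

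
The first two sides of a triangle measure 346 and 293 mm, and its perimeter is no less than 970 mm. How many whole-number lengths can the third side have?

Triangle inequality: 53 < x < 639. Perimeter ≥ 970 gives x ≥ 970 − 346 − 293 = 331.
So 331 ≤ x < 639; integers 331 through 638: 308 values.

308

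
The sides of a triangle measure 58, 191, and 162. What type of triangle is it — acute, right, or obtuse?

obtuse

Compare the square of the longest side to the sum of squares of the other two: 58² + 162² = 29608 < 36481 = 191².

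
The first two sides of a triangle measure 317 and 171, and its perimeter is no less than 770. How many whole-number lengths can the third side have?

206

Triangle inequality: 146 < x < 488. Perimeter ≥ 770 gives x ≥ 770 − 317 − 171 = 282.
So 282 ≤ x < 488; integers 282 through 487: 206 values.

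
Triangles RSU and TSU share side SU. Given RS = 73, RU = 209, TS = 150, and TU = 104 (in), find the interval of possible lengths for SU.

From triangle RSU: |73 − 209| < SU < 73 + 209, i.e. 136 < SU < 282.
From triangle TSU: 46 < SU < 254.
Both must hold, so SU lies in the intersection.

136 < SU < 254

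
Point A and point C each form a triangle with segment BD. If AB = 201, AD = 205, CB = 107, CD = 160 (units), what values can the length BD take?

53 < BD < 267

From triangle ABD: |201 − 205| < BD < 201 + 205, i.e. 4 < BD < 406.
From triangle CBD: 53 < BD < 267.
Both must hold, so BD lies in the intersection.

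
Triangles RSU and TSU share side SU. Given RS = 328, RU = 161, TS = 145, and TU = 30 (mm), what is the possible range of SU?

167 < SU < 175

From triangle RSU: |328 − 161| < SU < 328 + 161, i.e. 167 < SU < 489.
From triangle TSU: 115 < SU < 175.
Both must hold, so SU lies in the intersection.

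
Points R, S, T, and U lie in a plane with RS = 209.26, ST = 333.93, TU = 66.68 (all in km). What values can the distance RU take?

The maximum is all hops collinear in one direction: 209.26 + 333.93 + 66.68 = 609.87.
The longest hop is 333.93; the others sum to 275.94. Folding the others back against it leaves at least 333.93 − 275.94 = 57.99.

57.99 ≤ RU ≤ 609.87 km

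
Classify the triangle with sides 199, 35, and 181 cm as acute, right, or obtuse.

Compare the square of the longest side to the sum of squares of the other two: 35² + 181² = 33986 < 39601 = 199².

obtuse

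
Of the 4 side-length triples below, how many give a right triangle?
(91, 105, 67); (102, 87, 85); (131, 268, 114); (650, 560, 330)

1

(91,105,67): 67²+91² = 12770 > 11025 = 105² → acute
(102,87,85): 85²+87² = 14794 > 10404 = 102² → acute
(131,268,114): 114+131 ≤ 268, not a triangle
(650,560,330): 330²+560² = 422500 = 650² → right
1 of the 4 is right.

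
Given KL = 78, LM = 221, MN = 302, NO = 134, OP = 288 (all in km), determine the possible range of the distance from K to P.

0 ≤ KP ≤ 1023 km

The maximum is all hops collinear in one direction: 78 + 221 + 302 + 134 + 288 = 1023.
The longest hop is 302; the others sum to 721. Since 302 ≤ 721, the path can fold back on itself completely, so the minimum distance is 0.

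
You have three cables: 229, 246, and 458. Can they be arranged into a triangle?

The longest side is 458, and the other two sum to 475.
Since 475 > 458, the triangle inequality holds.

Yes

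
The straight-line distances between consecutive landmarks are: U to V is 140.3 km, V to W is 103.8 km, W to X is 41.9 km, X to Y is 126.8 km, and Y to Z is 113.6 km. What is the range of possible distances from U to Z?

The maximum is all hops collinear in one direction: 140.3 + 103.8 + 41.9 + 126.8 + 113.6 = 526.4.
The longest hop is 140.3; the others sum to 386.1. Since 140.3 ≤ 386.1, the path can fold back on itself completely, so the minimum distance is 0.

0 ≤ UZ ≤ 526.4 km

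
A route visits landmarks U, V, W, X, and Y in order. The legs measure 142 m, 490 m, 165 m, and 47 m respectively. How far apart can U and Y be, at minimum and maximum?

The maximum is all hops collinear in one direction: 142 + 490 + 165 + 47 = 844.
The longest hop is 490; the others sum to 354. Folding the others back against it leaves at least 490 − 354 = 136.

136 ≤ UY ≤ 844 m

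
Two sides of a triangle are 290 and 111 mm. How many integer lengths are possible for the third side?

221

The third side lies in the open interval (179, 401).
Integers from 180 to 400 inclusive: 400 − 180 + 1 = 221.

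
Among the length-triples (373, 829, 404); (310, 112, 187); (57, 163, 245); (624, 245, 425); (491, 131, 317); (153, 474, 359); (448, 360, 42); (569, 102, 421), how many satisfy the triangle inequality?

(373,404,829): 373+404 ≤ 829 → not valid
(112,187,310): 112+187 ≤ 310 → not valid
(57,163,245): 57+163 ≤ 245 → not valid
(245,425,624): 245+425 > 624 → valid
(131,317,491): 131+317 ≤ 491 → not valid
(153,359,474): 153+359 > 474 → valid
(42,360,448): 42+360 ≤ 448 → not valid
(102,421,569): 102+421 ≤ 569 → not valid
2 of the 8 triples form a triangle.

2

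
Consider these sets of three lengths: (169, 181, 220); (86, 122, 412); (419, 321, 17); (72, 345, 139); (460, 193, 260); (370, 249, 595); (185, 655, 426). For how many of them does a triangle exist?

(169,181,220): 169+181 > 220 → valid
(86,122,412): 86+122 ≤ 412 → not valid
(17,321,419): 17+321 ≤ 419 → not valid
(72,139,345): 72+139 ≤ 345 → not valid
(193,260,460): 193+260 ≤ 460 → not valid
(249,370,595): 249+370 > 595 → valid
(185,426,655): 185+426 ≤ 655 → not valid
2 of the 7 triples form a triangle.

2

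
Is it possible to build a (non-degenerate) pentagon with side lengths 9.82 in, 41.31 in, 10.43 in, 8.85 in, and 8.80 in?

For a pentagon, each side must be shorter than the sum of the others.
Here the longest side is 41.31, but the remaining 4 sides sum to only 37.90.

No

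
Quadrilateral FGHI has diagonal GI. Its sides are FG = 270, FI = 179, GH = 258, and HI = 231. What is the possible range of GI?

91 < GI < 449

From triangle FGI: |270 − 179| < GI < 270 + 179, i.e. 91 < GI < 449.
From triangle HGI: 27 < GI < 489.
Both must hold, so GI lies in the intersection.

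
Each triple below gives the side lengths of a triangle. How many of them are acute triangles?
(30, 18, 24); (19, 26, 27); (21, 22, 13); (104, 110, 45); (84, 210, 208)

(30,18,24): 18²+24² = 900 = 30² → right
(19,26,27): 19²+26² = 1037 > 729 = 27² → acute
(21,22,13): 13²+21² = 610 > 484 = 22² → acute
(104,110,45): 45²+104² = 12841 > 12100 = 110² → acute
(84,210,208): 84²+208² = 50320 > 44100 = 210² → acute
4 of the 5 are acute.

4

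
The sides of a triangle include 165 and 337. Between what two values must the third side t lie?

172 < t < 502

By the triangle inequality, t must be less than 165 + 337 = 502 and greater than |165 − 337| = 172.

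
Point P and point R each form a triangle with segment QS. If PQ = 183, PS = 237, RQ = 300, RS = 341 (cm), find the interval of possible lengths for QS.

From triangle PQS: |183 − 237| < QS < 183 + 237, i.e. 54 < QS < 420.
From triangle RQS: 41 < QS < 641.
Both must hold, so QS lies in the intersection.

54 < QS < 420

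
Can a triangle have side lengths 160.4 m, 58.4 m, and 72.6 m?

The longest side is 160.4, but the other two sum to only 131.0.
131.0 < 160.4, so the triangle inequality fails.

No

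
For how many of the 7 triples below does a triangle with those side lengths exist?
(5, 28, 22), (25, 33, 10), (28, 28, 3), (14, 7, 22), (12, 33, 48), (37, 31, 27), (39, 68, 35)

(5,22,28): 5+22 ≤ 28 → not valid
(10,25,33): 10+25 > 33 → valid
(3,28,28): 3+28 > 28 → valid
(7,14,22): 7+14 ≤ 22 → not valid
(12,33,48): 12+33 ≤ 48 → not valid
(27,31,37): 27+31 > 37 → valid
(35,39,68): 35+39 > 68 → valid
4 of the 7 triples form a triangle.

4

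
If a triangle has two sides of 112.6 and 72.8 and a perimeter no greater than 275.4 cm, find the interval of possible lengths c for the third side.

Triangle inequality alone gives 39.8 < c < 185.4.
The perimeter condition gives c ≤ 275.4 − 112.6 − 72.8 = 90.0.
Intersecting the two: 39.8 < c ≤ 90.0.

39.8 < c ≤ 90.0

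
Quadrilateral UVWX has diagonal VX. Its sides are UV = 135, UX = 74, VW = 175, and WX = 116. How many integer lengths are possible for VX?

147

From triangle UVX: 61 < VX < 209.
From triangle WVX: 59 < VX < 291.
Intersection: 61 < VX < 209, so integers 62 through 208: 147 values.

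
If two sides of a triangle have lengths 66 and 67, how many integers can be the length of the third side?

The third side lies in the open interval (1, 133).
Integers from 2 to 132 inclusive: 132 − 2 + 1 = 131.

131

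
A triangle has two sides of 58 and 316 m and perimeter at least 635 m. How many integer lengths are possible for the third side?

Triangle inequality: 258 < x < 374. Perimeter ≥ 635 gives x ≥ 635 − 58 − 316 = 261.
So 261 ≤ x < 374; integers 261 through 373: 113 values.

113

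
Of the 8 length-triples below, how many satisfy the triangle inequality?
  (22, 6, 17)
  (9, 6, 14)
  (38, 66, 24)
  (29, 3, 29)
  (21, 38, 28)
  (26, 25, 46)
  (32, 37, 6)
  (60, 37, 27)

7

(6,17,22): 6+17 > 22 → valid
(6,9,14): 6+9 > 14 → valid
(24,38,66): 24+38 ≤ 66 → not valid
(3,29,29): 3+29 > 29 → valid
(21,28,38): 21+28 > 38 → valid
(25,26,46): 25+26 > 46 → valid
(6,32,37): 6+32 > 37 → valid
(27,37,60): 27+37 > 60 → valid
7 of the 8 triples form a triangle.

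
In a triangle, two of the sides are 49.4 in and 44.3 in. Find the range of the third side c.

5.1 < c < 93.7

By the triangle inequality, c must be less than 49.4 + 44.3 = 93.7 and greater than |49.4 − 44.3| = 5.1.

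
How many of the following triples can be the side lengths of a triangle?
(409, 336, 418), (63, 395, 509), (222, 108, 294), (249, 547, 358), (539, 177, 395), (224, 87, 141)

(336,409,418): 336+409 > 418 → valid
(63,395,509): 63+395 ≤ 509 → not valid
(108,222,294): 108+222 > 294 → valid
(249,358,547): 249+358 > 547 → valid
(177,395,539): 177+395 > 539 → valid
(87,141,224): 87+141 > 224 → valid
5 of the 6 triples form a triangle.

5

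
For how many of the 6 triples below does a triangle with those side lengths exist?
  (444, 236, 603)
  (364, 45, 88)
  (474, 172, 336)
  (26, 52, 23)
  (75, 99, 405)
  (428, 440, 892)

(236,444,603): 236+444 > 603 → valid
(45,88,364): 45+88 ≤ 364 → not valid
(172,336,474): 172+336 > 474 → valid
(23,26,52): 23+26 ≤ 52 → not valid
(75,99,405): 75+99 ≤ 405 → not valid
(428,440,892): 428+440 ≤ 892 → not valid
2 of the 6 triples form a triangle.

2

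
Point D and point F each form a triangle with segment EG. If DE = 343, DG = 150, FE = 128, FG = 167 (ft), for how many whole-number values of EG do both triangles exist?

From triangle DEG: 193 < EG < 493.
From triangle FEG: 39 < EG < 295.
Intersection: 193 < EG < 295, so integers 194 through 294: 101 values.

101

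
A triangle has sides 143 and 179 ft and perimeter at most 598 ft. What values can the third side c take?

36 < c ≤ 276 ft

Triangle inequality alone gives 36 < c < 322.
The perimeter condition gives c ≤ 598 − 143 − 179 = 276.
Intersecting the two: 36 < c ≤ 276.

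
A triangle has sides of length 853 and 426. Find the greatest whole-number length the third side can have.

1278

The third side must be strictly less than 853 + 426 = 1279.
The largest integer below 1279 is 1278.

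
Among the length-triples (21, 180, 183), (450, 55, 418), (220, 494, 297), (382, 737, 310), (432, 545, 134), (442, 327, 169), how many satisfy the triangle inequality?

(21,180,183): 21+180 > 183 → valid
(55,418,450): 55+418 > 450 → valid
(220,297,494): 220+297 > 494 → valid
(310,382,737): 310+382 ≤ 737 → not valid
(134,432,545): 134+432 > 545 → valid
(169,327,442): 169+327 > 442 → valid
5 of the 6 triples form a triangle.

5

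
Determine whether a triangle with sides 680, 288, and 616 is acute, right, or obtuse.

Compare the square of the longest side to the sum of squares of the other two: 288² + 616² = 462400 = 680².

right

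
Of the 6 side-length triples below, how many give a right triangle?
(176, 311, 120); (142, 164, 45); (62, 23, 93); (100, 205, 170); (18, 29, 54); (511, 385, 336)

1

(176,311,120): 120+176 ≤ 311, not a triangle
(142,164,45): 45²+142² = 22189 < 26896 = 164² → obtuse
(62,23,93): 23+62 ≤ 93, not a triangle
(100,205,170): 100²+170² = 38900 < 42025 = 205² → obtuse
(18,29,54): 18+29 ≤ 54, not a triangle
(511,385,336): 336²+385² = 261121 = 511² → right
1 of the 6 is right.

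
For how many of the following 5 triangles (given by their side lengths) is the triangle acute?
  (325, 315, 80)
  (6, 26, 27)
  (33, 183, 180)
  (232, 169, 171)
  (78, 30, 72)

(325,315,80): 80²+315² = 105625 = 325² → right
(6,26,27): 6²+26² = 712 < 729 = 27² → obtuse
(33,183,180): 33²+180² = 33489 = 183² → right
(232,169,171): 169²+171² = 57802 > 53824 = 232² → acute
(78,30,72): 30²+72² = 6084 = 78² → right
1 of the 5 is acute.

1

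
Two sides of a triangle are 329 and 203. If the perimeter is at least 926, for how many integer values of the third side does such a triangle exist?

Triangle inequality: 126 < x < 532. Perimeter ≥ 926 gives x ≥ 926 − 329 − 203 = 394.
So 394 ≤ x < 532; integers 394 through 531: 138 values.

138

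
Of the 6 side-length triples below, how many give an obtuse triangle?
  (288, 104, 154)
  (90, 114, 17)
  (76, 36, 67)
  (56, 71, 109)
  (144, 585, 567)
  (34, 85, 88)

1

(288,104,154): 104+154 ≤ 288, not a triangle
(90,114,17): 17+90 ≤ 114, not a triangle
(76,36,67): 36²+67² = 5785 > 5776 = 76² → acute
(56,71,109): 56²+71² = 8177 < 11881 = 109² → obtuse
(144,585,567): 144²+567² = 342225 = 585² → right
(34,85,88): 34²+85² = 8381 > 7744 = 88² → acute
1 of the 6 is obtuse.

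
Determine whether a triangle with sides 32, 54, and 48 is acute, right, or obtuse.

acute

Compare the square of the longest side to the sum of squares of the other two: 32² + 48² = 3328 > 2916 = 54².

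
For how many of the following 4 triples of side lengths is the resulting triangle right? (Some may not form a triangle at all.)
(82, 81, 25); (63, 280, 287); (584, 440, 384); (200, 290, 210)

(82,81,25): 25²+81² = 7186 > 6724 = 82² → acute
(63,280,287): 63²+280² = 82369 = 287² → right
(584,440,384): 384²+440² = 341056 = 584² → right
(200,290,210): 200²+210² = 84100 = 290² → right
3 of the 4 are right.

3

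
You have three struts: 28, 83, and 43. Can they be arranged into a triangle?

The longest side is 83, but the other two sum to only 71.
71 < 83, so the triangle inequality fails.

No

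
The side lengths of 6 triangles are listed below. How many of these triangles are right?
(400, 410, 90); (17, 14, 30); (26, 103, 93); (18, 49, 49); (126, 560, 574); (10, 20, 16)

(400,410,90): 90²+400² = 168100 = 410² → right
(17,14,30): 14²+17² = 485 < 900 = 30² → obtuse
(26,103,93): 26²+93² = 9325 < 10609 = 103² → obtuse
(18,49,49): 18²+49² = 2725 > 2401 = 49² → acute
(126,560,574): 126²+560² = 329476 = 574² → right
(10,20,16): 10²+16² = 356 < 400 = 20² → obtuse
2 of the 6 are right.

2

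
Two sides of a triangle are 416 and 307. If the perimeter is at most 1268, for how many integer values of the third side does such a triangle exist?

Triangle inequality: 109 < x < 723. Perimeter ≤ 1268 gives x ≤ 1268 − 416 − 307 = 545.
So 109 < x ≤ 545; integers 110 through 545: 436 values.

436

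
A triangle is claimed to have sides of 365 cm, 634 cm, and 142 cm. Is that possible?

No

The longest side is 634, but the other two sum to only 507.
507 < 634, so the triangle inequality fails.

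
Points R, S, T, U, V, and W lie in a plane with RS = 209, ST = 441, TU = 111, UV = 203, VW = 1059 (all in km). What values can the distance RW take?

The maximum is all hops collinear in one direction: 209 + 441 + 111 + 203 + 1059 = 2023.
The longest hop is 1059; the others sum to 964. Folding the others back against it leaves at least 1059 − 964 = 95.

95 ≤ RW ≤ 2023 km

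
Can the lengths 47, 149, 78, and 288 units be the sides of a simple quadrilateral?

No

For a quadrilateral, each side must be shorter than the sum of the others.
Here the longest side is 288, but the remaining 3 sides sum to only 274.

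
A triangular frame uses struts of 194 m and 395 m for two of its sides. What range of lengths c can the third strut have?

By the triangle inequality, c must be less than 194 + 395 = 589 and greater than |194 − 395| = 201.

201 < c < 589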